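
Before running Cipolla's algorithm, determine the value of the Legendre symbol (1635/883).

-1

Reduce the numerator: 1635 ≡ 752 (mod 883), so (1635/883) = (752/883).
Factor out 2: 752 = 2^4·47. Since 883 ≡ 3 (mod 8), (2/883) = -1, and (2/883)^4 = +1. Now have (47/883).
Both 47 ≡ 3 and 883 ≡ 3 (mod 4), so reciprocity gives (47/883) = -(883/47). Reduce: 883 ≡ 37 (mod 47). Now have -(37/47).
37 ≡ 1 (mod 4), so quadratic reciprocity gives (37/47) = (47/37). Reduce: 47 ≡ 10 (mod 37). Now have -(10/37).
Factor out 2: 10 = 2·5. Since 37 ≡ 5 (mod 8), (2/37) = -1. Now have (5/37).
5 ≡ 1 (mod 4), so quadratic reciprocity gives (5/37) = (37/5). Reduce: 37 ≡ 2 (mod 5). Now have (2/5).
Factor out 2: 2 = 2. Since 5 ≡ 5 (mod 8), (2/5) = -1. Now have -(1/5).
(1/5) = 1. Collecting the sign factors: -1.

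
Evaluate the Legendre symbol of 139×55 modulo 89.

By multiplicativity, (139·55|89) = (139|89)·(55|89).
First factor (139|89):
(139|89)
  = (50|89)    [139 ≡ 50 mod 89]
  = (25|89)    [89 ≡ 1 mod 8 ⇒ (2|89) = +1]
  = (89|25)    [QR: 25 ≡ 1 mod 4, sign kept]
  = (14|25)    [89 ≡ 14 mod 25]
  = (7|25)    [25 ≡ 1 mod 8 ⇒ (2|25) = +1]
  = (25|7)    [QR: 25 ≡ 1 mod 4, sign kept]
  = (4|7)    [25 ≡ 4 mod 7]
  = (1|7)    [7 ≡ 7 mod 8 ⇒ (2|7)^2 = +1]
  = 1    [(1|7) = 1]
Second factor (55|89):
(55|89)
  = (89|55)    [QR: 89 ≡ 1 mod 4, sign kept]
  = (34|55)    [89 ≡ 34 mod 55]
  = (17|55)    [55 ≡ 7 mod 8 ⇒ (2|55) = +1]
  = (55|17)    [QR: 17 ≡ 1 mod 4, sign kept]
  = (4|17)    [55 ≡ 4 mod 17]
  = (1|17)    [17 ≡ 1 mod 8 ⇒ (2|17)^2 = +1]
  = 1    [(1|17) = 1]
Product: (1)·(1) = 1.

1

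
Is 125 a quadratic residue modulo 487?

no

125 ≡ 1 (mod 4), so quadratic reciprocity gives (125|487) = (487|125). Reduce: 487 ≡ 112 (mod 125). Now have (112|125).
Factor out 2: 112 = 2^4·7. Since 125 ≡ 5 (mod 8), (2|125) = -1, and (2|125)^4 = +1. Now have (7|125).
125 ≡ 1 (mod 4), so quadratic reciprocity gives (7|125) = (125|7). Reduce: 125 ≡ 6 (mod 7). Now have (6|7).
Factor out 2: 6 = 2·3. Since 7 ≡ 7 (mod 8), (2|7) = +1. Now have (3|7).
Both 3 ≡ 3 and 7 ≡ 3 (mod 4), so reciprocity gives (3|7) = -(7|3). Reduce: 7 ≡ 1 (mod 3). Now have -(1|3).
(1|3) = 1. Collecting the sign factors: -1.
The Legendre symbol is -1, so x^2 ≡ 125 (mod 487) has no solution.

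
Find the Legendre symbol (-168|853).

(-168|853)
  = (168|853)    [853 ≡ 1 mod 4 ⇒ (-1|853) = +1]
  = -(21|853)    [853 ≡ 5 mod 8 ⇒ (2|853)^3 = -1]
  = -(853|21)    [QR: 21 ≡ 1 mod 4, sign kept]
  = -(13|21)    [853 ≡ 13 mod 21]
  = -(21|13)    [QR: 13 ≡ 1 mod 4, sign kept]
  = -(8|13)    [21 ≡ 8 mod 13]
  = (1|13)    [13 ≡ 5 mod 8 ⇒ (2|13)^3 = -1]
  = 1    [(1|13) = 1]

1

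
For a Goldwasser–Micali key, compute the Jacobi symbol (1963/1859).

(1963/1859)
  = (104/1859)    [1963 ≡ 104 mod 1859]
  = -(13/1859)    [1859 ≡ 3 mod 8 ⇒ (2/1859)^3 = -1]
  = -(1859/13)    [QR: 13 ≡ 1 mod 4, sign kept]
  = -(0/13)    [1859 ≡ 0 mod 13]
  = 0    [numerator 0, gcd > 1]

0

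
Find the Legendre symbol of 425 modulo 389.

1

Reduce the numerator: 425 ≡ 36 (mod 389), so (425/389) = (36/389).
Factor out 2: 36 = 2^2·9. Since 389 ≡ 5 (mod 8), (2/389) = -1, and (2/389)^2 = +1. Now have (9/389).
9 ≡ 1 (mod 4), so quadratic reciprocity gives (9/389) = (389/9). Reduce: 389 ≡ 2 (mod 9). Now have (2/9).
Factor out 2: 2 = 2. Since 9 ≡ 1 (mod 8), (2/9) = +1. Now have (1/9).
(1/9) = 1. Collecting the sign factors: 1.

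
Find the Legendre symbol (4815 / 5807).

Both 4815 ≡ 3 and 5807 ≡ 3 (mod 4), so reciprocity gives (4815 / 5807) = -(5807 / 4815). Reduce: 5807 ≡ 992 (mod 4815). Now have -(992 / 4815).
Factor out 2: 992 = 2^5·31. Since 4815 ≡ 7 (mod 8), (2 / 4815) = +1, and (2 / 4815)^5 = +1. Now have -(31 / 4815).
Both 31 ≡ 3 and 4815 ≡ 3 (mod 4), so reciprocity gives (31 / 4815) = -(4815 / 31). Reduce: 4815 ≡ 10 (mod 31). Now have (10 / 31).
Factor out 2: 10 = 2·5. Since 31 ≡ 7 (mod 8), (2 / 31) = +1. Now have (5 / 31).
5 ≡ 1 (mod 4), so quadratic reciprocity gives (5 / 31) = (31 / 5). Reduce: 31 ≡ 1 (mod 5). Now have (1 / 5).
(1 / 5) = 1. Collecting the sign factors: 1.

1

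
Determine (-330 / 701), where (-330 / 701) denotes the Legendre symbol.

-1

Pull out -1: (-330 / 701) = (-1 / 701)·(330 / 701). Since 701 ≡ 1 (mod 4), (-1 / 701) = +1. Now have (330 / 701).
Factor out 2: 330 = 2·165. Since 701 ≡ 5 (mod 8), (2 / 701) = -1. Now have -(165 / 701).
165 ≡ 1 (mod 4), so quadratic reciprocity gives (165 / 701) = (701 / 165). Reduce: 701 ≡ 41 (mod 165). Now have -(41 / 165).
41 ≡ 1 (mod 4), so quadratic reciprocity gives (41 / 165) = (165 / 41). Reduce: 165 ≡ 1 (mod 41). Now have -(1 / 41).
(1 / 41) = 1. Collecting the sign factors: -1.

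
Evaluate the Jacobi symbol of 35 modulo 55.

(35/55)
  = -(55/35)    [QR: both ≡ 3 mod 4, sign flips]
  = -(20/35)    [55 ≡ 20 mod 35]
  = -(5/35)    [35 ≡ 3 mod 8 ⇒ (2/35)^2 = +1]
  = -(35/5)    [QR: 5 ≡ 1 mod 4, sign kept]
  = -(0/5)    [35 ≡ 0 mod 5]
  = 0    [numerator 0, gcd > 1]

0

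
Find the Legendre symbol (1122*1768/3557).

By multiplicativity, (1122·1768/3557) = (1122/3557)·(1768/3557).
First factor (1122/3557):
Factor out 2: 1122 = 2·561. Since 3557 ≡ 5 (mod 8), (2/3557) = -1. Now have -(561/3557).
561 ≡ 1 (mod 4), so quadratic reciprocity gives (561/3557) = (3557/561). Reduce: 3557 ≡ 191 (mod 561). Now have -(191/561).
561 ≡ 1 (mod 4), so quadratic reciprocity gives (191/561) = (561/191). Reduce: 561 ≡ 179 (mod 191). Now have -(179/191).
Both 179 ≡ 3 and 191 ≡ 3 (mod 4), so reciprocity gives (179/191) = -(191/179). Reduce: 191 ≡ 12 (mod 179). Now have (12/179).
Factor out 2: 12 = 2^2·3. Since 179 ≡ 3 (mod 8), (2/179) = -1, and (2/179)^2 = +1. Now have (3/179).
Both 3 ≡ 3 and 179 ≡ 3 (mod 4), so reciprocity gives (3/179) = -(179/3). Reduce: 179 ≡ 2 (mod 3). Now have -(2/3).
Factor out 2: 2 = 2. Since 3 ≡ 3 (mod 8), (2/3) = -1. Now have (1/3).
(1/3) = 1. Collecting the sign factors: 1.
Second factor (1768/3557):
Factor out 2: 1768 = 2^3·221. Since 3557 ≡ 5 (mod 8), (2/3557) = -1, and (2/3557)^3 = -1. Now have -(221/3557).
221 ≡ 1 (mod 4), so quadratic reciprocity gives (221/3557) = (3557/221). Reduce: 3557 ≡ 21 (mod 221). Now have -(21/221).
21 ≡ 1 (mod 4), so quadratic reciprocity gives (21/221) = (221/21). Reduce: 221 ≡ 11 (mod 21). Now have -(11/21).
21 ≡ 1 (mod 4), so quadratic reciprocity gives (11/21) = (21/11). Reduce: 21 ≡ 10 (mod 11). Now have -(10/11).
Factor out 2: 10 = 2·5. Since 11 ≡ 3 (mod 8), (2/11) = -1. Now have (5/11).
5 ≡ 1 (mod 4), so quadratic reciprocity gives (5/11) = (11/5). Reduce: 11 ≡ 1 (mod 5). Now have (1/5).
(1/5) = 1. Collecting the sign factors: 1.
Product: (1)·(1) = 1.

1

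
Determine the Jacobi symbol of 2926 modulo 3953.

(2926|3953)
  = (1463|3953)    [3953 ≡ 1 mod 8 ⇒ (2|3953) = +1]
  = (3953|1463)    [QR: 3953 ≡ 1 mod 4, sign kept]
  = (1027|1463)    [3953 ≡ 1027 mod 1463]
  = -(1463|1027)    [QR: both ≡ 3 mod 4, sign flips]
  = -(436|1027)    [1463 ≡ 436 mod 1027]
  = -(109|1027)    [1027 ≡ 3 mod 8 ⇒ (2|1027)^2 = +1]
  = -(1027|109)    [QR: 109 ≡ 1 mod 4, sign kept]
  = -(46|109)    [1027 ≡ 46 mod 109]
  = (23|109)    [109 ≡ 5 mod 8 ⇒ (2|109) = -1]
  = (109|23)    [QR: 109 ≡ 1 mod 4, sign kept]
  = (17|23)    [109 ≡ 17 mod 23]
  = (23|17)    [QR: 17 ≡ 1 mod 4, sign kept]
  = (6|17)    [23 ≡ 6 mod 17]
  = (3|17)    [17 ≡ 1 mod 8 ⇒ (2|17) = +1]
  = (17|3)    [QR: 17 ≡ 1 mod 4, sign kept]
  = (2|3)    [17 ≡ 2 mod 3]
  = -(1|3)    [3 ≡ 3 mod 8 ⇒ (2|3) = -1]
  = -1    [(1|3) = 1]

-1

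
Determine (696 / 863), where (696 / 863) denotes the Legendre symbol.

1

(696 / 863)
  = (87 / 863)    [863 ≡ 7 mod 8 ⇒ (2 / 863)^3 = +1]
  = -(863 / 87)    [QR: both ≡ 3 mod 4, sign flips]
  = -(80 / 87)    [863 ≡ 80 mod 87]
  = -(5 / 87)    [87 ≡ 7 mod 8 ⇒ (2 / 87)^4 = +1]
  = -(87 / 5)    [QR: 5 ≡ 1 mod 4, sign kept]
  = -(2 / 5)    [87 ≡ 2 mod 5]
  = (1 / 5)    [5 ≡ 5 mod 8 ⇒ (2 / 5) = -1]
  = 1    [(1 / 5) = 1]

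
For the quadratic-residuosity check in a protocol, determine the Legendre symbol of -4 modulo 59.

-1

(-4 / 59)
  = (55 / 59)    [-4 ≡ 55 mod 59]
  = -(59 / 55)    [QR: both ≡ 3 mod 4, sign flips]
  = -(4 / 55)    [59 ≡ 4 mod 55]
  = -(1 / 55)    [55 ≡ 7 mod 8 ⇒ (2 / 55)^2 = +1]
  = -1    [(1 / 55) = 1]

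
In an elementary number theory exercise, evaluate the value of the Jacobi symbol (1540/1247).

Reduce the numerator: 1540 ≡ 293 (mod 1247), so (1540/1247) = (293/1247).
293 ≡ 1 (mod 4), so quadratic reciprocity gives (293/1247) = (1247/293). Reduce: 1247 ≡ 75 (mod 293). Now have (75/293).
293 ≡ 1 (mod 4), so quadratic reciprocity gives (75/293) = (293/75). Reduce: 293 ≡ 68 (mod 75). Now have (68/75).
Factor out 2: 68 = 2^2·17. Since 75 ≡ 3 (mod 8), (2/75) = -1, and (2/75)^2 = +1. Now have (17/75).
17 ≡ 1 (mod 4), so quadratic reciprocity gives (17/75) = (75/17). Reduce: 75 ≡ 7 (mod 17). Now have (7/17).
17 ≡ 1 (mod 4), so quadratic reciprocity gives (7/17) = (17/7). Reduce: 17 ≡ 3 (mod 7). Now have (3/7).
Both 3 ≡ 3 and 7 ≡ 3 (mod 4), so reciprocity gives (3/7) = -(7/3). Reduce: 7 ≡ 1 (mod 3). Now have -(1/3).
(1/3) = 1. Collecting the sign factors: -1.

-1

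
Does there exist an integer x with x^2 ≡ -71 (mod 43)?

(-71/43)
  = (15/43)    [-71 ≡ 15 mod 43]
  = -(43/15)    [QR: both ≡ 3 mod 4, sign flips]
  = -(13/15)    [43 ≡ 13 mod 15]
  = -(15/13)    [QR: 13 ≡ 1 mod 4, sign kept]
  = -(2/13)    [15 ≡ 2 mod 13]
  = (1/13)    [13 ≡ 5 mod 8 ⇒ (2/13) = -1]
  = 1    [(1/13) = 1]
The Legendre symbol is 1, so x^2 ≡ -71 (mod 43) has solution.

yes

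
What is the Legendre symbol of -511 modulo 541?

(-511 / 541)
  = (30 / 541)    [-511 ≡ 30 mod 541]
  = -(15 / 541)    [541 ≡ 5 mod 8 ⇒ (2 / 541) = -1]
  = -(541 / 15)    [QR: 541 ≡ 1 mod 4, sign kept]
  = -(1 / 15)    [541 ≡ 1 mod 15]
  = -1    [(1 / 15) = 1]

-1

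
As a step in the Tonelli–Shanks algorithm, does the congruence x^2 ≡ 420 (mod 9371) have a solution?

yes

Factor out 2: 420 = 2^2·105. Since 9371 ≡ 3 (mod 8), (2/9371) = -1, and (2/9371)^2 = +1. Now have (105/9371).
105 ≡ 1 (mod 4), so quadratic reciprocity gives (105/9371) = (9371/105). Reduce: 9371 ≡ 26 (mod 105). Now have (26/105).
Factor out 2: 26 = 2·13. Since 105 ≡ 1 (mod 8), (2/105) = +1. Now have (13/105).
13 ≡ 1 (mod 4), so quadratic reciprocity gives (13/105) = (105/13). Reduce: 105 ≡ 1 (mod 13). Now have (1/13).
(1/13) = 1. Collecting the sign factors: 1.
The Legendre symbol is 1, so x^2 ≡ 420 (mod 9371) has solution.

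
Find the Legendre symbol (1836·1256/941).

By multiplicativity, (1836·1256/941) = (1836/941)·(1256/941).
First factor (1836/941):
Reduce the numerator: 1836 ≡ 895 (mod 941), so (1836/941) = (895/941).
941 ≡ 1 (mod 4), so quadratic reciprocity gives (895/941) = (941/895). Reduce: 941 ≡ 46 (mod 895). Now have (46/895).
Factor out 2: 46 = 2·23. Since 895 ≡ 7 (mod 8), (2/895) = +1. Now have (23/895).
Both 23 ≡ 3 and 895 ≡ 3 (mod 4), so reciprocity gives (23/895) = -(895/23). Reduce: 895 ≡ 21 (mod 23). Now have -(21/23).
21 ≡ 1 (mod 4), so quadratic reciprocity gives (21/23) = (23/21). Reduce: 23 ≡ 2 (mod 21). Now have -(2/21).
Factor out 2: 2 = 2. Since 21 ≡ 5 (mod 8), (2/21) = -1. Now have (1/21).
(1/21) = 1. Collecting the sign factors: 1.
Second factor (1256/941):
Reduce the numerator: 1256 ≡ 315 (mod 941), so (1256/941) = (315/941).
941 ≡ 1 (mod 4), so quadratic reciprocity gives (315/941) = (941/315). Reduce: 941 ≡ 311 (mod 315). Now have (311/315).
Both 311 ≡ 3 and 315 ≡ 3 (mod 4), so reciprocity gives (311/315) = -(315/311). Reduce: 315 ≡ 4 (mod 311). Now have -(4/311).
Factor out 2: 4 = 2^2. Since 311 ≡ 7 (mod 8), (2/311) = +1, and (2/311)^2 = +1. Now have -(1/311).
(1/311) = 1. Collecting the sign factors: -1.
Product: (1)·(-1) = -1.

-1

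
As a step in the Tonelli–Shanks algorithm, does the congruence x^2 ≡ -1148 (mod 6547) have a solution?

Reduce the numerator: -1148 ≡ 5399 (mod 6547), so (-1148|6547) = (5399|6547).
Both 5399 ≡ 3 and 6547 ≡ 3 (mod 4), so reciprocity gives (5399|6547) = -(6547|5399). Reduce: 6547 ≡ 1148 (mod 5399). Now have -(1148|5399).
Factor out 2: 1148 = 2^2·287. Since 5399 ≡ 7 (mod 8), (2|5399) = +1, and (2|5399)^2 = +1. Now have -(287|5399).
Both 287 ≡ 3 and 5399 ≡ 3 (mod 4), so reciprocity gives (287|5399) = -(5399|287). Reduce: 5399 ≡ 233 (mod 287). Now have (233|287).
233 ≡ 1 (mod 4), so quadratic reciprocity gives (233|287) = (287|233). Reduce: 287 ≡ 54 (mod 233). Now have (54|233).
Factor out 2: 54 = 2·27. Since 233 ≡ 1 (mod 8), (2|233) = +1. Now have (27|233).
233 ≡ 1 (mod 4), so quadratic reciprocity gives (27|233) = (233|27). Reduce: 233 ≡ 17 (mod 27). Now have (17|27).
17 ≡ 1 (mod 4), so quadratic reciprocity gives (17|27) = (27|17). Reduce: 27 ≡ 10 (mod 17). Now have (10|17).
Factor out 2: 10 = 2·5. Since 17 ≡ 1 (mod 8), (2|17) = +1. Now have (5|17).
5 ≡ 1 (mod 4), so quadratic reciprocity gives (5|17) = (17|5). Reduce: 17 ≡ 2 (mod 5). Now have (2|5).
Factor out 2: 2 = 2. Since 5 ≡ 5 (mod 8), (2|5) = -1. Now have -(1|5).
(1|5) = 1. Collecting the sign factors: -1.
The Legendre symbol is -1, so x^2 ≡ -1148 (mod 6547) has no solution.

no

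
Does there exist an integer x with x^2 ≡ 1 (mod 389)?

(1/389) = 1. Collecting the sign factors: 1.
The Legendre symbol is 1, so x^2 ≡ 1 (mod 389) has solution.

yes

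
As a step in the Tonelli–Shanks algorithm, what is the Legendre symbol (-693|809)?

(-693|809)
  = (693|809)    [809 ≡ 1 mod 4 ⇒ (-1|809) = +1]
  = (809|693)    [QR: 693 ≡ 1 mod 4, sign kept]
  = (116|693)    [809 ≡ 116 mod 693]
  = (29|693)    [693 ≡ 5 mod 8 ⇒ (2|693)^2 = +1]
  = (693|29)    [QR: 29 ≡ 1 mod 4, sign kept]
  = (26|29)    [693 ≡ 26 mod 29]
  = -(13|29)    [29 ≡ 5 mod 8 ⇒ (2|29) = -1]
  = -(29|13)    [QR: 13 ≡ 1 mod 4, sign kept]
  = -(3|13)    [29 ≡ 3 mod 13]
  = -(13|3)    [QR: 13 ≡ 1 mod 4, sign kept]
  = -(1|3)    [13 ≡ 1 mod 3]
  = -1    [(1|3) = 1]

-1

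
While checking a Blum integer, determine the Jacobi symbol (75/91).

-1

Both 75 ≡ 3 and 91 ≡ 3 (mod 4), so reciprocity gives (75/91) = -(91/75). Reduce: 91 ≡ 16 (mod 75). Now have -(16/75).
Factor out 2: 16 = 2^4. Since 75 ≡ 3 (mod 8), (2/75) = -1, and (2/75)^4 = +1. Now have -(1/75).
(1/75) = 1. Collecting the sign factors: -1.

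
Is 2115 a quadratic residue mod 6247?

Both 2115 ≡ 3 and 6247 ≡ 3 (mod 4), so reciprocity gives (2115/6247) = -(6247/2115). Reduce: 6247 ≡ 2017 (mod 2115). Now have -(2017/2115).
2017 ≡ 1 (mod 4), so quadratic reciprocity gives (2017/2115) = (2115/2017). Reduce: 2115 ≡ 98 (mod 2017). Now have -(98/2017).
Factor out 2: 98 = 2·49. Since 2017 ≡ 1 (mod 8), (2/2017) = +1. Now have -(49/2017).
49 ≡ 1 (mod 4), so quadratic reciprocity gives (49/2017) = (2017/49). Reduce: 2017 ≡ 8 (mod 49). Now have -(8/49).
Factor out 2: 8 = 2^3. Since 49 ≡ 1 (mod 8), (2/49) = +1, and (2/49)^3 = +1. Now have -(1/49).
(1/49) = 1. Collecting the sign factors: -1.
The Legendre symbol is -1, so x^2 ≡ 2115 (mod 6247) has no solution.

no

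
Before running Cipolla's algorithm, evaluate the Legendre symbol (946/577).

Reduce the numerator: 946 ≡ 369 (mod 577), so (946/577) = (369/577).
369 ≡ 1 (mod 4), so quadratic reciprocity gives (369/577) = (577/369). Reduce: 577 ≡ 208 (mod 369). Now have (208/369).
Factor out 2: 208 = 2^4·13. Since 369 ≡ 1 (mod 8), (2/369) = +1, and (2/369)^4 = +1. Now have (13/369).
13 ≡ 1 (mod 4), so quadratic reciprocity gives (13/369) = (369/13). Reduce: 369 ≡ 5 (mod 13). Now have (5/13).
5 ≡ 1 (mod 4), so quadratic reciprocity gives (5/13) = (13/5). Reduce: 13 ≡ 3 (mod 5). Now have (3/5).
5 ≡ 1 (mod 4), so quadratic reciprocity gives (3/5) = (5/3). Reduce: 5 ≡ 2 (mod 3). Now have (2/3).
Factor out 2: 2 = 2. Since 3 ≡ 3 (mod 8), (2/3) = -1. Now have -(1/3).
(1/3) = 1. Collecting the sign factors: -1.

-1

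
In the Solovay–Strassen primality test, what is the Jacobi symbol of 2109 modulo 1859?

(2109/1859)
  = (250/1859)    [2109 ≡ 250 mod 1859]
  = -(125/1859)    [1859 ≡ 3 mod 8 ⇒ (2/1859) = -1]
  = -(1859/125)    [QR: 125 ≡ 1 mod 4, sign kept]
  = -(109/125)    [1859 ≡ 109 mod 125]
  = -(125/109)    [QR: 109 ≡ 1 mod 4, sign kept]
  = -(16/109)    [125 ≡ 16 mod 109]
  = -(1/109)    [109 ≡ 5 mod 8 ⇒ (2/109)^4 = +1]
  = -1    [(1/109) = 1]

-1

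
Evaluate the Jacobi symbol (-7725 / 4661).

(-7725 / 4661)
  = (7725 / 4661)    [4661 ≡ 1 mod 4 ⇒ (-1 / 4661) = +1]
  = (3064 / 4661)    [7725 ≡ 3064 mod 4661]
  = -(383 / 4661)    [4661 ≡ 5 mod 8 ⇒ (2 / 4661)^3 = -1]
  = -(4661 / 383)    [QR: 4661 ≡ 1 mod 4, sign kept]
  = -(65 / 383)    [4661 ≡ 65 mod 383]
  = -(383 / 65)    [QR: 65 ≡ 1 mod 4, sign kept]
  = -(58 / 65)    [383 ≡ 58 mod 65]
  = -(29 / 65)    [65 ≡ 1 mod 8 ⇒ (2 / 65) = +1]
  = -(65 / 29)    [QR: 29 ≡ 1 mod 4, sign kept]
  = -(7 / 29)    [65 ≡ 7 mod 29]
  = -(29 / 7)    [QR: 29 ≡ 1 mod 4, sign kept]
  = -(1 / 7)    [29 ≡ 1 mod 7]
  = -1    [(1 / 7) = 1]

-1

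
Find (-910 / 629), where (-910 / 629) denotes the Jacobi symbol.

(-910 / 629)
  = (348 / 629)    [-910 ≡ 348 mod 629]
  = (87 / 629)    [629 ≡ 5 mod 8 ⇒ (2 / 629)^2 = +1]
  = (629 / 87)    [QR: 629 ≡ 1 mod 4, sign kept]
  = (20 / 87)    [629 ≡ 20 mod 87]
  = (5 / 87)    [87 ≡ 7 mod 8 ⇒ (2 / 87)^2 = +1]
  = (87 / 5)    [QR: 5 ≡ 1 mod 4, sign kept]
  = (2 / 5)    [87 ≡ 2 mod 5]
  = -(1 / 5)    [5 ≡ 5 mod 8 ⇒ (2 / 5) = -1]
  = -1    [(1 / 5) = 1]

-1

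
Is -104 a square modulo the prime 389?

Pull out -1: (-104|389) = (-1|389)·(104|389). Since 389 ≡ 1 (mod 4), (-1|389) = +1. Now have (104|389).
Factor out 2: 104 = 2^3·13. Since 389 ≡ 5 (mod 8), (2|389) = -1, and (2|389)^3 = -1. Now have -(13|389).
13 ≡ 1 (mod 4), so quadratic reciprocity gives (13|389) = (389|13). Reduce: 389 ≡ 12 (mod 13). Now have -(12|13).
Factor out 2: 12 = 2^2·3. Since 13 ≡ 5 (mod 8), (2|13) = -1, and (2|13)^2 = +1. Now have -(3|13).
13 ≡ 1 (mod 4), so quadratic reciprocity gives (3|13) = (13|3). Reduce: 13 ≡ 1 (mod 3). Now have -(1|3).
(1|3) = 1. Collecting the sign factors: -1.
(-104|389) = -1, and 389 is prime, so -104 is not a quadratic residue mod 389.

no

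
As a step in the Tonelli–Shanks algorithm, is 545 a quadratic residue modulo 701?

no

(545/701)
  = (701/545)    [QR: 545 ≡ 1 mod 4, sign kept]
  = (156/545)    [701 ≡ 156 mod 545]
  = (39/545)    [545 ≡ 1 mod 8 ⇒ (2/545)^2 = +1]
  = (545/39)    [QR: 545 ≡ 1 mod 4, sign kept]
  = (38/39)    [545 ≡ 38 mod 39]
  = (19/39)    [39 ≡ 7 mod 8 ⇒ (2/39) = +1]
  = -(39/19)    [QR: both ≡ 3 mod 4, sign flips]
  = -(1/19)    [39 ≡ 1 mod 19]
  = -1    [(1/19) = 1]
The Legendre symbol is -1, so x^2 ≡ 545 (mod 701) has no solution.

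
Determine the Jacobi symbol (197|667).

1

197 ≡ 1 (mod 4), so quadratic reciprocity gives (197|667) = (667|197). Reduce: 667 ≡ 76 (mod 197). Now have (76|197).
Factor out 2: 76 = 2^2·19. Since 197 ≡ 5 (mod 8), (2|197) = -1, and (2|197)^2 = +1. Now have (19|197).
197 ≡ 1 (mod 4), so quadratic reciprocity gives (19|197) = (197|19). Reduce: 197 ≡ 7 (mod 19). Now have (7|19).
Both 7 ≡ 3 and 19 ≡ 3 (mod 4), so reciprocity gives (7|19) = -(19|7). Reduce: 19 ≡ 5 (mod 7). Now have -(5|7).
5 ≡ 1 (mod 4), so quadratic reciprocity gives (5|7) = (7|5). Reduce: 7 ≡ 2 (mod 5). Now have -(2|5).
Factor out 2: 2 = 2. Since 5 ≡ 5 (mod 8), (2|5) = -1. Now have (1|5).
(1|5) = 1. Collecting the sign factors: 1.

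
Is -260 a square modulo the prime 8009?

yes

Reduce the numerator: -260 ≡ 7749 (mod 8009), so (-260/8009) = (7749/8009).
7749 ≡ 1 (mod 4), so quadratic reciprocity gives (7749/8009) = (8009/7749). Reduce: 8009 ≡ 260 (mod 7749). Now have (260/7749).
Factor out 2: 260 = 2^2·65. Since 7749 ≡ 5 (mod 8), (2/7749) = -1, and (2/7749)^2 = +1. Now have (65/7749).
65 ≡ 1 (mod 4), so quadratic reciprocity gives (65/7749) = (7749/65). Reduce: 7749 ≡ 14 (mod 65). Now have (14/65).
Factor out 2: 14 = 2·7. Since 65 ≡ 1 (mod 8), (2/65) = +1. Now have (7/65).
65 ≡ 1 (mod 4), so quadratic reciprocity gives (7/65) = (65/7). Reduce: 65 ≡ 2 (mod 7). Now have (2/7).
Factor out 2: 2 = 2. Since 7 ≡ 7 (mod 8), (2/7) = +1. Now have (1/7).
(1/7) = 1. Collecting the sign factors: 1.
(-260/8009) = 1, and 8009 is prime, so -260 is a quadratic residue mod 8009.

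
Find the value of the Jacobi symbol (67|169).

1

169 ≡ 1 (mod 4), so quadratic reciprocity gives (67|169) = (169|67). Reduce: 169 ≡ 35 (mod 67). Now have (35|67).
Both 35 ≡ 3 and 67 ≡ 3 (mod 4), so reciprocity gives (35|67) = -(67|35). Reduce: 67 ≡ 32 (mod 35). Now have -(32|35).
Factor out 2: 32 = 2^5. Since 35 ≡ 3 (mod 8), (2|35) = -1, and (2|35)^5 = -1. Now have (1|35).
(1|35) = 1. Collecting the sign factors: 1.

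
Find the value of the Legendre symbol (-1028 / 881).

(-1028 / 881)
  = (734 / 881)    [-1028 ≡ 734 mod 881]
  = (367 / 881)    [881 ≡ 1 mod 8 ⇒ (2 / 881) = +1]
  = (881 / 367)    [QR: 881 ≡ 1 mod 4, sign kept]
  = (147 / 367)    [881 ≡ 147 mod 367]
  = -(367 / 147)    [QR: both ≡ 3 mod 4, sign flips]
  = -(73 / 147)    [367 ≡ 73 mod 147]
  = -(147 / 73)    [QR: 73 ≡ 1 mod 4, sign kept]
  = -(1 / 73)    [147 ≡ 1 mod 73]
  = -1    [(1 / 73) = 1]

-1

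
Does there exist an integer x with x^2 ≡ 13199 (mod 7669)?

(13199|7669)
  = (5530|7669)    [13199 ≡ 5530 mod 7669]
  = -(2765|7669)    [7669 ≡ 5 mod 8 ⇒ (2|7669) = -1]
  = -(7669|2765)    [QR: 2765 ≡ 1 mod 4, sign kept]
  = -(2139|2765)    [7669 ≡ 2139 mod 2765]
  = -(2765|2139)    [QR: 2765 ≡ 1 mod 4, sign kept]
  = -(626|2139)    [2765 ≡ 626 mod 2139]
  = (313|2139)    [2139 ≡ 3 mod 8 ⇒ (2|2139) = -1]
  = (2139|313)    [QR: 313 ≡ 1 mod 4, sign kept]
  = (261|313)    [2139 ≡ 261 mod 313]
  = (313|261)    [QR: 261 ≡ 1 mod 4, sign kept]
  = (52|261)    [313 ≡ 52 mod 261]
  = (13|261)    [261 ≡ 5 mod 8 ⇒ (2|261)^2 = +1]
  = (261|13)    [QR: 13 ≡ 1 mod 4, sign kept]
  = (1|13)    [261 ≡ 1 mod 13]
  = 1    [(1|13) = 1]
(13199|7669) = 1, and 7669 is prime, so 13199 is a quadratic residue mod 7669.

yes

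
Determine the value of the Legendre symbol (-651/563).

1

(-651/563)
  = (475/563)    [-651 ≡ 475 mod 563]
  = -(563/475)    [QR: both ≡ 3 mod 4, sign flips]
  = -(88/475)    [563 ≡ 88 mod 475]
  = (11/475)    [475 ≡ 3 mod 8 ⇒ (2/475)^3 = -1]
  = -(475/11)    [QR: both ≡ 3 mod 4, sign flips]
  = -(2/11)    [475 ≡ 2 mod 11]
  = (1/11)    [11 ≡ 3 mod 8 ⇒ (2/11) = -1]
  = 1    [(1/11) = 1]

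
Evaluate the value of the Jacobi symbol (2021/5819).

2021 ≡ 1 (mod 4), so quadratic reciprocity gives (2021/5819) = (5819/2021). Reduce: 5819 ≡ 1777 (mod 2021). Now have (1777/2021).
1777 ≡ 1 (mod 4), so quadratic reciprocity gives (1777/2021) = (2021/1777). Reduce: 2021 ≡ 244 (mod 1777). Now have (244/1777).
Factor out 2: 244 = 2^2·61. Since 1777 ≡ 1 (mod 8), (2/1777) = +1, and (2/1777)^2 = +1. Now have (61/1777).
61 ≡ 1 (mod 4), so quadratic reciprocity gives (61/1777) = (1777/61). Reduce: 1777 ≡ 8 (mod 61). Now have (8/61).
Factor out 2: 8 = 2^3. Since 61 ≡ 5 (mod 8), (2/61) = -1, and (2/61)^3 = -1. Now have -(1/61).
(1/61) = 1. Collecting the sign factors: -1.

-1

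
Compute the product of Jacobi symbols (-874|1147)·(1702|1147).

By multiplicativity, (-874·1702|1147) = (-874|1147)·(1702|1147).
First factor (-874|1147):
Reduce the numerator: -874 ≡ 273 (mod 1147), so (-874|1147) = (273|1147).
273 ≡ 1 (mod 4), so quadratic reciprocity gives (273|1147) = (1147|273). Reduce: 1147 ≡ 55 (mod 273). Now have (55|273).
273 ≡ 1 (mod 4), so quadratic reciprocity gives (55|273) = (273|55). Reduce: 273 ≡ 53 (mod 55). Now have (53|55).
53 ≡ 1 (mod 4), so quadratic reciprocity gives (53|55) = (55|53). Reduce: 55 ≡ 2 (mod 53). Now have (2|53).
Factor out 2: 2 = 2. Since 53 ≡ 5 (mod 8), (2|53) = -1. Now have -(1|53).
(1|53) = 1. Collecting the sign factors: -1.
Second factor (1702|1147):
Reduce the numerator: 1702 ≡ 555 (mod 1147), so (1702|1147) = (555|1147).
Both 555 ≡ 3 and 1147 ≡ 3 (mod 4), so reciprocity gives (555|1147) = -(1147|555). Reduce: 1147 ≡ 37 (mod 555). Now have -(37|555).
37 ≡ 1 (mod 4), so quadratic reciprocity gives (37|555) = (555|37). Reduce: 555 ≡ 0 (mod 37). Now have -(0|37).
The numerator is now 0 with denominator 37 > 1: the symbol is 0.
Product: (-1)·(0) = 0.

0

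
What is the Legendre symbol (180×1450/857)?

By multiplicativity, (180·1450/857) = (180/857)·(1450/857).
First factor (180/857):
(180/857)
  = (45/857)    [857 ≡ 1 mod 8 ⇒ (2/857)^2 = +1]
  = (857/45)    [QR: 45 ≡ 1 mod 4, sign kept]
  = (2/45)    [857 ≡ 2 mod 45]
  = -(1/45)    [45 ≡ 5 mod 8 ⇒ (2/45) = -1]
  = -1    [(1/45) = 1]
Second factor (1450/857):
(1450/857)
  = (593/857)    [1450 ≡ 593 mod 857]
  = (857/593)    [QR: 593 ≡ 1 mod 4, sign kept]
  = (264/593)    [857 ≡ 264 mod 593]
  = (33/593)    [593 ≡ 1 mod 8 ⇒ (2/593)^3 = +1]
  = (593/33)    [QR: 33 ≡ 1 mod 4, sign kept]
  = (32/33)    [593 ≡ 32 mod 33]
  = (1/33)    [33 ≡ 1 mod 8 ⇒ (2/33)^5 = +1]
  = 1    [(1/33) = 1]
Product: (-1)·(1) = -1.

-1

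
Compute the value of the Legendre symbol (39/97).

(39/97)
  = (97/39)    [QR: 97 ≡ 1 mod 4, sign kept]
  = (19/39)    [97 ≡ 19 mod 39]
  = -(39/19)    [QR: both ≡ 3 mod 4, sign flips]
  = -(1/19)    [39 ≡ 1 mod 19]
  = -1    [(1/19) = 1]

-1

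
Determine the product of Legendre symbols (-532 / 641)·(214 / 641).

By multiplicativity, (-532·214 / 641) = (-532 / 641)·(214 / 641).
First factor (-532 / 641):
(-532 / 641)
  = (109 / 641)    [-532 ≡ 109 mod 641]
  = (641 / 109)    [QR: 109 ≡ 1 mod 4, sign kept]
  = (96 / 109)    [641 ≡ 96 mod 109]
  = -(3 / 109)    [109 ≡ 5 mod 8 ⇒ (2 / 109)^5 = -1]
  = -(109 / 3)    [QR: 109 ≡ 1 mod 4, sign kept]
  = -(1 / 3)    [109 ≡ 1 mod 3]
  = -1    [(1 / 3) = 1]
Second factor (214 / 641):
(214 / 641)
  = (107 / 641)    [641 ≡ 1 mod 8 ⇒ (2 / 641) = +1]
  = (641 / 107)    [QR: 641 ≡ 1 mod 4, sign kept]
  = (106 / 107)    [641 ≡ 106 mod 107]
  = -(53 / 107)    [107 ≡ 3 mod 8 ⇒ (2 / 107) = -1]
  = -(107 / 53)    [QR: 53 ≡ 1 mod 4, sign kept]
  = -(1 / 53)    [107 ≡ 1 mod 53]
  = -1    [(1 / 53) = 1]
Product: (-1)·(-1) = 1.

1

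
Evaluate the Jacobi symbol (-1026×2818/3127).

-1

By multiplicativity, (-1026·2818/3127) = (-1026/3127)·(2818/3127).
First factor (-1026/3127):
Reduce the numerator: -1026 ≡ 2101 (mod 3127), so (-1026/3127) = (2101/3127).
2101 ≡ 1 (mod 4), so quadratic reciprocity gives (2101/3127) = (3127/2101). Reduce: 3127 ≡ 1026 (mod 2101). Now have (1026/2101).
Factor out 2: 1026 = 2·513. Since 2101 ≡ 5 (mod 8), (2/2101) = -1. Now have -(513/2101).
513 ≡ 1 (mod 4), so quadratic reciprocity gives (513/2101) = (2101/513). Reduce: 2101 ≡ 49 (mod 513). Now have -(49/513).
49 ≡ 1 (mod 4), so quadratic reciprocity gives (49/513) = (513/49). Reduce: 513 ≡ 23 (mod 49). Now have -(23/49).
49 ≡ 1 (mod 4), so quadratic reciprocity gives (23/49) = (49/23). Reduce: 49 ≡ 3 (mod 23). Now have -(3/23).
Both 3 ≡ 3 and 23 ≡ 3 (mod 4), so reciprocity gives (3/23) = -(23/3). Reduce: 23 ≡ 2 (mod 3). Now have (2/3).
Factor out 2: 2 = 2. Since 3 ≡ 3 (mod 8), (2/3) = -1. Now have -(1/3).
(1/3) = 1. Collecting the sign factors: -1.
Second factor (2818/3127):
Factor out 2: 2818 = 2·1409. Since 3127 ≡ 7 (mod 8), (2/3127) = +1. Now have (1409/3127).
1409 ≡ 1 (mod 4), so quadratic reciprocity gives (1409/3127) = (3127/1409). Reduce: 3127 ≡ 309 (mod 1409). Now have (309/1409).
309 ≡ 1 (mod 4), so quadratic reciprocity gives (309/1409) = (1409/309). Reduce: 1409 ≡ 173 (mod 309). Now have (173/309).
173 ≡ 1 (mod 4), so quadratic reciprocity gives (173/309) = (309/173). Reduce: 309 ≡ 136 (mod 173). Now have (136/173).
Factor out 2: 136 = 2^3·17. Since 173 ≡ 5 (mod 8), (2/173) = -1, and (2/173)^3 = -1. Now have -(17/173).
17 ≡ 1 (mod 4), so quadratic reciprocity gives (17/173) = (173/17). Reduce: 173 ≡ 3 (mod 17). Now have -(3/17).
17 ≡ 1 (mod 4), so quadratic reciprocity gives (3/17) = (17/3). Reduce: 17 ≡ 2 (mod 3). Now have -(2/3).
Factor out 2: 2 = 2. Since 3 ≡ 3 (mod 8), (2/3) = -1. Now have (1/3).
(1/3) = 1. Collecting the sign factors: 1.
Product: (-1)·(1) = -1.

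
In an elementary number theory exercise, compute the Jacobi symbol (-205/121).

Reduce the numerator: -205 ≡ 37 (mod 121), so (-205/121) = (37/121).
37 ≡ 1 (mod 4), so quadratic reciprocity gives (37/121) = (121/37). Reduce: 121 ≡ 10 (mod 37). Now have (10/37).
Factor out 2: 10 = 2·5. Since 37 ≡ 5 (mod 8), (2/37) = -1. Now have -(5/37).
5 ≡ 1 (mod 4), so quadratic reciprocity gives (5/37) = (37/5). Reduce: 37 ≡ 2 (mod 5). Now have -(2/5).
Factor out 2: 2 = 2. Since 5 ≡ 5 (mod 8), (2/5) = -1. Now have (1/5).
(1/5) = 1. Collecting the sign factors: 1.

1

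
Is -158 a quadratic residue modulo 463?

no

(-158/463)
  = (305/463)    [-158 ≡ 305 mod 463]
  = (463/305)    [QR: 305 ≡ 1 mod 4, sign kept]
  = (158/305)    [463 ≡ 158 mod 305]
  = (79/305)    [305 ≡ 1 mod 8 ⇒ (2/305) = +1]
  = (305/79)    [QR: 305 ≡ 1 mod 4, sign kept]
  = (68/79)    [305 ≡ 68 mod 79]
  = (17/79)    [79 ≡ 7 mod 8 ⇒ (2/79)^2 = +1]
  = (79/17)    [QR: 17 ≡ 1 mod 4, sign kept]
  = (11/17)    [79 ≡ 11 mod 17]
  = (17/11)    [QR: 17 ≡ 1 mod 4, sign kept]
  = (6/11)    [17 ≡ 6 mod 11]
  = -(3/11)    [11 ≡ 3 mod 8 ⇒ (2/11) = -1]
  = (11/3)    [QR: both ≡ 3 mod 4, sign flips]
  = (2/3)    [11 ≡ 2 mod 3]
  = -(1/3)    [3 ≡ 3 mod 8 ⇒ (2/3) = -1]
  = -1    [(1/3) = 1]
The Legendre symbol is -1, so x^2 ≡ -158 (mod 463) has no solution.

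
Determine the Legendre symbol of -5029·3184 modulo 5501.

1

By multiplicativity, (-5029·3184 / 5501) = (-5029 / 5501)·(3184 / 5501).
First factor (-5029 / 5501):
(-5029 / 5501)
  = (5029 / 5501)    [5501 ≡ 1 mod 4 ⇒ (-1 / 5501) = +1]
  = (5501 / 5029)    [QR: 5029 ≡ 1 mod 4, sign kept]
  = (472 / 5029)    [5501 ≡ 472 mod 5029]
  = -(59 / 5029)    [5029 ≡ 5 mod 8 ⇒ (2 / 5029)^3 = -1]
  = -(5029 / 59)    [QR: 5029 ≡ 1 mod 4, sign kept]
  = -(14 / 59)    [5029 ≡ 14 mod 59]
  = (7 / 59)    [59 ≡ 3 mod 8 ⇒ (2 / 59) = -1]
  = -(59 / 7)    [QR: both ≡ 3 mod 4, sign flips]
  = -(3 / 7)    [59 ≡ 3 mod 7]
  = (7 / 3)    [QR: both ≡ 3 mod 4, sign flips]
  = (1 / 3)    [7 ≡ 1 mod 3]
  = 1    [(1 / 3) = 1]
Second factor (3184 / 5501):
(3184 / 5501)
  = (199 / 5501)    [5501 ≡ 5 mod 8 ⇒ (2 / 5501)^4 = +1]
  = (5501 / 199)    [QR: 5501 ≡ 1 mod 4, sign kept]
  = (128 / 199)    [5501 ≡ 128 mod 199]
  = (1 / 199)    [199 ≡ 7 mod 8 ⇒ (2 / 199)^7 = +1]
  = 1    [(1 / 199) = 1]
Product: (1)·(1) = 1.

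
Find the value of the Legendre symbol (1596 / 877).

(1596 / 877)
  = (719 / 877)    [1596 ≡ 719 mod 877]
  = (877 / 719)    [QR: 877 ≡ 1 mod 4, sign kept]
  = (158 / 719)    [877 ≡ 158 mod 719]
  = (79 / 719)    [719 ≡ 7 mod 8 ⇒ (2 / 719) = +1]
  = -(719 / 79)    [QR: both ≡ 3 mod 4, sign flips]
  = -(8 / 79)    [719 ≡ 8 mod 79]
  = -(1 / 79)    [79 ≡ 7 mod 8 ⇒ (2 / 79)^3 = +1]
  = -1    [(1 / 79) = 1]

-1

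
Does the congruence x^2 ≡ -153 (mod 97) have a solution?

Pull out -1: (-153/97) = (-1/97)·(153/97). Since 97 ≡ 1 (mod 4), (-1/97) = +1. Now have (153/97).
Reduce the numerator: 153 ≡ 56 (mod 97), so (153/97) = (56/97).
Factor out 2: 56 = 2^3·7. Since 97 ≡ 1 (mod 8), (2/97) = +1, and (2/97)^3 = +1. Now have (7/97).
97 ≡ 1 (mod 4), so quadratic reciprocity gives (7/97) = (97/7). Reduce: 97 ≡ 6 (mod 7). Now have (6/7).
Factor out 2: 6 = 2·3. Since 7 ≡ 7 (mod 8), (2/7) = +1. Now have (3/7).
Both 3 ≡ 3 and 7 ≡ 3 (mod 4), so reciprocity gives (3/7) = -(7/3). Reduce: 7 ≡ 1 (mod 3). Now have -(1/3).
(1/3) = 1. Collecting the sign factors: -1.
The Legendre symbol is -1, so x^2 ≡ -153 (mod 97) has no solution.

no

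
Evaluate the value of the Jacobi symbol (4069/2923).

Reduce the numerator: 4069 ≡ 1146 (mod 2923), so (4069/2923) = (1146/2923).
Factor out 2: 1146 = 2·573. Since 2923 ≡ 3 (mod 8), (2/2923) = -1. Now have -(573/2923).
573 ≡ 1 (mod 4), so quadratic reciprocity gives (573/2923) = (2923/573). Reduce: 2923 ≡ 58 (mod 573). Now have -(58/573).
Factor out 2: 58 = 2·29. Since 573 ≡ 5 (mod 8), (2/573) = -1. Now have (29/573).
29 ≡ 1 (mod 4), so quadratic reciprocity gives (29/573) = (573/29). Reduce: 573 ≡ 22 (mod 29). Now have (22/29).
Factor out 2: 22 = 2·11. Since 29 ≡ 5 (mod 8), (2/29) = -1. Now have -(11/29).
29 ≡ 1 (mod 4), so quadratic reciprocity gives (11/29) = (29/11). Reduce: 29 ≡ 7 (mod 11). Now have -(7/11).
Both 7 ≡ 3 and 11 ≡ 3 (mod 4), so reciprocity gives (7/11) = -(11/7). Reduce: 11 ≡ 4 (mod 7). Now have (4/7).
Factor out 2: 4 = 2^2. Since 7 ≡ 7 (mod 8), (2/7) = +1, and (2/7)^2 = +1. Now have (1/7).
(1/7) = 1. Collecting the sign factors: 1.

1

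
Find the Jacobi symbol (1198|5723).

Factor out 2: 1198 = 2·599. Since 5723 ≡ 3 (mod 8), (2|5723) = -1. Now have -(599|5723).
Both 599 ≡ 3 and 5723 ≡ 3 (mod 4), so reciprocity gives (599|5723) = -(5723|599). Reduce: 5723 ≡ 332 (mod 599). Now have (332|599).
Factor out 2: 332 = 2^2·83. Since 599 ≡ 7 (mod 8), (2|599) = +1, and (2|599)^2 = +1. Now have (83|599).
Both 83 ≡ 3 and 599 ≡ 3 (mod 4), so reciprocity gives (83|599) = -(599|83). Reduce: 599 ≡ 18 (mod 83). Now have -(18|83).
Factor out 2: 18 = 2·9. Since 83 ≡ 3 (mod 8), (2|83) = -1. Now have (9|83).
9 ≡ 1 (mod 4), so quadratic reciprocity gives (9|83) = (83|9). Reduce: 83 ≡ 2 (mod 9). Now have (2|9).
Factor out 2: 2 = 2. Since 9 ≡ 1 (mod 8), (2|9) = +1. Now have (1|9).
(1|9) = 1. Collecting the sign factors: 1.

1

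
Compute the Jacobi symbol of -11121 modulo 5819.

0

(-11121|5819)
  = (517|5819)    [-11121 ≡ 517 mod 5819]
  = (5819|517)    [QR: 517 ≡ 1 mod 4, sign kept]
  = (132|517)    [5819 ≡ 132 mod 517]
  = (33|517)    [517 ≡ 5 mod 8 ⇒ (2|517)^2 = +1]
  = (517|33)    [QR: 33 ≡ 1 mod 4, sign kept]
  = (22|33)    [517 ≡ 22 mod 33]
  = (11|33)    [33 ≡ 1 mod 8 ⇒ (2|33) = +1]
  = (33|11)    [QR: 33 ≡ 1 mod 4, sign kept]
  = (0|11)    [33 ≡ 0 mod 11]
  = 0    [numerator 0, gcd > 1]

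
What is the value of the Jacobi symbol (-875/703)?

1

(-875/703)
  = (531/703)    [-875 ≡ 531 mod 703]
  = -(703/531)    [QR: both ≡ 3 mod 4, sign flips]
  = -(172/531)    [703 ≡ 172 mod 531]
  = -(43/531)    [531 ≡ 3 mod 8 ⇒ (2/531)^2 = +1]
  = (531/43)    [QR: both ≡ 3 mod 4, sign flips]
  = (15/43)    [531 ≡ 15 mod 43]
  = -(43/15)    [QR: both ≡ 3 mod 4, sign flips]
  = -(13/15)    [43 ≡ 13 mod 15]
  = -(15/13)    [QR: 13 ≡ 1 mod 4, sign kept]
  = -(2/13)    [15 ≡ 2 mod 13]
  = (1/13)    [13 ≡ 5 mod 8 ⇒ (2/13) = -1]
  = 1    [(1/13) = 1]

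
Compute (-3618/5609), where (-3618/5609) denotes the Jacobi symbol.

Pull out -1: (-3618/5609) = (-1/5609)·(3618/5609). Since 5609 ≡ 1 (mod 4), (-1/5609) = +1. Now have (3618/5609).
Factor out 2: 3618 = 2·1809. Since 5609 ≡ 1 (mod 8), (2/5609) = +1. Now have (1809/5609).
1809 ≡ 1 (mod 4), so quadratic reciprocity gives (1809/5609) = (5609/1809). Reduce: 5609 ≡ 182 (mod 1809). Now have (182/1809).
Factor out 2: 182 = 2·91. Since 1809 ≡ 1 (mod 8), (2/1809) = +1. Now have (91/1809).
1809 ≡ 1 (mod 4), so quadratic reciprocity gives (91/1809) = (1809/91). Reduce: 1809 ≡ 80 (mod 91). Now have (80/91).
Factor out 2: 80 = 2^4·5. Since 91 ≡ 3 (mod 8), (2/91) = -1, and (2/91)^4 = +1. Now have (5/91).
5 ≡ 1 (mod 4), so quadratic reciprocity gives (5/91) = (91/5). Reduce: 91 ≡ 1 (mod 5). Now have (1/5).
(1/5) = 1. Collecting the sign factors: 1.

1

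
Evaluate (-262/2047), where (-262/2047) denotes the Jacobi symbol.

(-262/2047)
  = -(262/2047)    [2047 ≡ 3 mod 4 ⇒ (-1/2047) = -1]
  = -(131/2047)    [2047 ≡ 7 mod 8 ⇒ (2/2047) = +1]
  = (2047/131)    [QR: both ≡ 3 mod 4, sign flips]
  = (82/131)    [2047 ≡ 82 mod 131]
  = -(41/131)    [131 ≡ 3 mod 8 ⇒ (2/131) = -1]
  = -(131/41)    [QR: 41 ≡ 1 mod 4, sign kept]
  = -(8/41)    [131 ≡ 8 mod 41]
  = -(1/41)    [41 ≡ 1 mod 8 ⇒ (2/41)^3 = +1]
  = -1    [(1/41) = 1]

-1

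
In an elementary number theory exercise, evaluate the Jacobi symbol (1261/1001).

0

(1261/1001)
  = (260/1001)    [1261 ≡ 260 mod 1001]
  = (65/1001)    [1001 ≡ 1 mod 8 ⇒ (2/1001)^2 = +1]
  = (1001/65)    [QR: 65 ≡ 1 mod 4, sign kept]
  = (26/65)    [1001 ≡ 26 mod 65]
  = (13/65)    [65 ≡ 1 mod 8 ⇒ (2/65) = +1]
  = (65/13)    [QR: 13 ≡ 1 mod 4, sign kept]
  = (0/13)    [65 ≡ 0 mod 13]
  = 0    [numerator 0, gcd > 1]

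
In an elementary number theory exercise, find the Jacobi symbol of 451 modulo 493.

1

493 ≡ 1 (mod 4), so quadratic reciprocity gives (451/493) = (493/451). Reduce: 493 ≡ 42 (mod 451). Now have (42/451).
Factor out 2: 42 = 2·21. Since 451 ≡ 3 (mod 8), (2/451) = -1. Now have -(21/451).
21 ≡ 1 (mod 4), so quadratic reciprocity gives (21/451) = (451/21). Reduce: 451 ≡ 10 (mod 21). Now have -(10/21).
Factor out 2: 10 = 2·5. Since 21 ≡ 5 (mod 8), (2/21) = -1. Now have (5/21).
5 ≡ 1 (mod 4), so quadratic reciprocity gives (5/21) = (21/5). Reduce: 21 ≡ 1 (mod 5). Now have (1/5).
(1/5) = 1. Collecting the sign factors: 1.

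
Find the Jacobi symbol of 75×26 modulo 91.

0

By multiplicativity, (75·26|91) = (75|91)·(26|91).
First factor (75|91):
(75|91)
  = -(91|75)    [QR: both ≡ 3 mod 4, sign flips]
  = -(16|75)    [91 ≡ 16 mod 75]
  = -(1|75)    [75 ≡ 3 mod 8 ⇒ (2|75)^4 = +1]
  = -1    [(1|75) = 1]
Second factor (26|91):
(26|91)
  = -(13|91)    [91 ≡ 3 mod 8 ⇒ (2|91) = -1]
  = -(91|13)    [QR: 13 ≡ 1 mod 4, sign kept]
  = -(0|13)    [91 ≡ 0 mod 13]
  = 0    [numerator 0, gcd > 1]
Product: (-1)·(0) = 0.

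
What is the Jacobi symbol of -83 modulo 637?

Reduce the numerator: -83 ≡ 554 (mod 637), so (-83/637) = (554/637).
Factor out 2: 554 = 2·277. Since 637 ≡ 5 (mod 8), (2/637) = -1. Now have -(277/637).
277 ≡ 1 (mod 4), so quadratic reciprocity gives (277/637) = (637/277). Reduce: 637 ≡ 83 (mod 277). Now have -(83/277).
277 ≡ 1 (mod 4), so quadratic reciprocity gives (83/277) = (277/83). Reduce: 277 ≡ 28 (mod 83). Now have -(28/83).
Factor out 2: 28 = 2^2·7. Since 83 ≡ 3 (mod 8), (2/83) = -1, and (2/83)^2 = +1. Now have -(7/83).
Both 7 ≡ 3 and 83 ≡ 3 (mod 4), so reciprocity gives (7/83) = -(83/7). Reduce: 83 ≡ 6 (mod 7). Now have (6/7).
Factor out 2: 6 = 2·3. Since 7 ≡ 7 (mod 8), (2/7) = +1. Now have (3/7).
Both 3 ≡ 3 and 7 ≡ 3 (mod 4), so reciprocity gives (3/7) = -(7/3). Reduce: 7 ≡ 1 (mod 3). Now have -(1/3).
(1/3) = 1. Collecting the sign factors: -1.

-1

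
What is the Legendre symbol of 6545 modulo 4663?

Reduce the numerator: 6545 ≡ 1882 (mod 4663), so (6545/4663) = (1882/4663).
Factor out 2: 1882 = 2·941. Since 4663 ≡ 7 (mod 8), (2/4663) = +1. Now have (941/4663).
941 ≡ 1 (mod 4), so quadratic reciprocity gives (941/4663) = (4663/941). Reduce: 4663 ≡ 899 (mod 941). Now have (899/941).
941 ≡ 1 (mod 4), so quadratic reciprocity gives (899/941) = (941/899). Reduce: 941 ≡ 42 (mod 899). Now have (42/899).
Factor out 2: 42 = 2·21. Since 899 ≡ 3 (mod 8), (2/899) = -1. Now have -(21/899).
21 ≡ 1 (mod 4), so quadratic reciprocity gives (21/899) = (899/21). Reduce: 899 ≡ 17 (mod 21). Now have -(17/21).
17 ≡ 1 (mod 4), so quadratic reciprocity gives (17/21) = (21/17). Reduce: 21 ≡ 4 (mod 17). Now have -(4/17).
Factor out 2: 4 = 2^2. Since 17 ≡ 1 (mod 8), (2/17) = +1, and (2/17)^2 = +1. Now have -(1/17).
(1/17) = 1. Collecting the sign factors: -1.

-1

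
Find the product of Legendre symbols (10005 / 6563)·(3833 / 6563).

By multiplicativity, (10005·3833 / 6563) = (10005 / 6563)·(3833 / 6563).
First factor (10005 / 6563):
Reduce the numerator: 10005 ≡ 3442 (mod 6563), so (10005 / 6563) = (3442 / 6563).
Factor out 2: 3442 = 2·1721. Since 6563 ≡ 3 (mod 8), (2 / 6563) = -1. Now have -(1721 / 6563).
1721 ≡ 1 (mod 4), so quadratic reciprocity gives (1721 / 6563) = (6563 / 1721). Reduce: 6563 ≡ 1400 (mod 1721). Now have -(1400 / 1721).
Factor out 2: 1400 = 2^3·175. Since 1721 ≡ 1 (mod 8), (2 / 1721) = +1, and (2 / 1721)^3 = +1. Now have -(175 / 1721).
1721 ≡ 1 (mod 4), so quadratic reciprocity gives (175 / 1721) = (1721 / 175). Reduce: 1721 ≡ 146 (mod 175). Now have -(146 / 175).
Factor out 2: 146 = 2·73. Since 175 ≡ 7 (mod 8), (2 / 175) = +1. Now have -(73 / 175).
73 ≡ 1 (mod 4), so quadratic reciprocity gives (73 / 175) = (175 / 73). Reduce: 175 ≡ 29 (mod 73). Now have -(29 / 73).
29 ≡ 1 (mod 4), so quadratic reciprocity gives (29 / 73) = (73 / 29). Reduce: 73 ≡ 15 (mod 29). Now have -(15 / 29).
29 ≡ 1 (mod 4), so quadratic reciprocity gives (15 / 29) = (29 / 15). Reduce: 29 ≡ 14 (mod 15). Now have -(14 / 15).
Factor out 2: 14 = 2·7. Since 15 ≡ 7 (mod 8), (2 / 15) = +1. Now have -(7 / 15).
Both 7 ≡ 3 and 15 ≡ 3 (mod 4), so reciprocity gives (7 / 15) = -(15 / 7). Reduce: 15 ≡ 1 (mod 7). Now have (1 / 7).
(1 / 7) = 1. Collecting the sign factors: 1.
Second factor (3833 / 6563):
3833 ≡ 1 (mod 4), so quadratic reciprocity gives (3833 / 6563) = (6563 / 3833). Reduce: 6563 ≡ 2730 (mod 3833). Now have (2730 / 3833).
Factor out 2: 2730 = 2·1365. Since 3833 ≡ 1 (mod 8), (2 / 3833) = +1. Now have (1365 / 3833).
1365 ≡ 1 (mod 4), so quadratic reciprocity gives (1365 / 3833) = (3833 / 1365). Reduce: 3833 ≡ 1103 (mod 1365). Now have (1103 / 1365).
1365 ≡ 1 (mod 4), so quadratic reciprocity gives (1103 / 1365) = (1365 / 1103). Reduce: 1365 ≡ 262 (mod 1103). Now have (262 / 1103).
Factor out 2: 262 = 2·131. Since 1103 ≡ 7 (mod 8), (2 / 1103) = +1. Now have (131 / 1103).
Both 131 ≡ 3 and 1103 ≡ 3 (mod 4), so reciprocity gives (131 / 1103) = -(1103 / 131). Reduce: 1103 ≡ 55 (mod 131). Now have -(55 / 131).
Both 55 ≡ 3 and 131 ≡ 3 (mod 4), so reciprocity gives (55 / 131) = -(131 / 55). Reduce: 131 ≡ 21 (mod 55). Now have (21 / 55).
21 ≡ 1 (mod 4), so quadratic reciprocity gives (21 / 55) = (55 / 21). Reduce: 55 ≡ 13 (mod 21). Now have (13 / 21).
13 ≡ 1 (mod 4), so quadratic reciprocity gives (13 / 21) = (21 / 13). Reduce: 21 ≡ 8 (mod 13). Now have (8 / 13).
Factor out 2: 8 = 2^3. Since 13 ≡ 5 (mod 8), (2 / 13) = -1, and (2 / 13)^3 = -1. Now have -(1 / 13).
(1 / 13) = 1. Collecting the sign factors: -1.
Product: (1)·(-1) = -1.

-1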